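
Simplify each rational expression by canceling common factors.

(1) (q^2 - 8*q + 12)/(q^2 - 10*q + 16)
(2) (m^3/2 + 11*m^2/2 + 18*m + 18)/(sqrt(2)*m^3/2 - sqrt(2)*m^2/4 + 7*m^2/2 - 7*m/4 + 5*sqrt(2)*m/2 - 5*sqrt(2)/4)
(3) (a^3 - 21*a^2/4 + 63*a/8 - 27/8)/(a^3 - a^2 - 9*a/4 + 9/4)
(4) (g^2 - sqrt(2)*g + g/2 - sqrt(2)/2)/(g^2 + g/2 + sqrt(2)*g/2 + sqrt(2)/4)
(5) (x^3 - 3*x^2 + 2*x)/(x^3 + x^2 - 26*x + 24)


(1) = (q - 6)/(q - 8)
(2) = (4*m^3 + 44*m^2 + 144*m + 144)/(4*sqrt(2)*m^3 + m^2*(28 - 2*sqrt(2)) + m*(-14 + 20*sqrt(2)) - 10*sqrt(2))
(3) = (4*a^2 - 15*a + 9)/(4*a^2 + 2*a - 6)
(4) = (8*g - 8*sqrt(2))/(8*g + 4*sqrt(2))
(5) = (x^2 - 2*x)/(x^2 + 2*x - 24)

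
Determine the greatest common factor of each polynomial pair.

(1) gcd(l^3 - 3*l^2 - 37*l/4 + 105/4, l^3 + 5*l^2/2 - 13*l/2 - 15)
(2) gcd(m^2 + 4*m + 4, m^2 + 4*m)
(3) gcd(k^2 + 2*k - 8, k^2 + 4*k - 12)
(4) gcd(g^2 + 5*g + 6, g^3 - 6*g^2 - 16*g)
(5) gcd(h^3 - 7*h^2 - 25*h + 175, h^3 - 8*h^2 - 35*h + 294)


(1) = l^2 + l/2 - 15/2
(2) = gcd((m + 2)^2, m*(m + 4)) = 1
(3) = gcd((k - 2)*(k + 4), (k - 2)*(k + 6)) = k - 2
(4) = g + 2
(5) = h - 7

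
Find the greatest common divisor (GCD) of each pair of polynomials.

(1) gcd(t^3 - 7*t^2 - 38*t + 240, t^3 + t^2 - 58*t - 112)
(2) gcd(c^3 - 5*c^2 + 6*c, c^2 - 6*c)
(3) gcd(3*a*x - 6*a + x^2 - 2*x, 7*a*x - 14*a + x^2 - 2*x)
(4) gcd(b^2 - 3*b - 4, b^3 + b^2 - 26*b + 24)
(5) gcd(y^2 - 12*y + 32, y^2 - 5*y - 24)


(1) = t - 8
(2) = gcd(c*(c - 3)*(c - 2), c*(c - 6)) = c
(3) = gcd((3*a + x)*(x - 2), (7*a + x)*(x - 2)) = x - 2
(4) = gcd((b - 4)*(b + 1), (b - 4)*(b - 1)*(b + 6)) = b - 4
(5) = gcd((y - 8)*(y - 4), (y - 8)*(y + 3)) = y - 8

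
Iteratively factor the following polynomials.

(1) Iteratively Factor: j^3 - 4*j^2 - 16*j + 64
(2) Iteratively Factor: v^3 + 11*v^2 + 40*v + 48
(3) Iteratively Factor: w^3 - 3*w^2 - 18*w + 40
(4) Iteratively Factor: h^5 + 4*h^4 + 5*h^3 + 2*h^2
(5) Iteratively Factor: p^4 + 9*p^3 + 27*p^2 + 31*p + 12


(1) = (j + 4)*(j^2 - 8*j + 16) = (j - 4)*(j + 4)*(j - 4)
(2) = (v + 4)*(v^2 + 7*v + 12) = (v + 3)*(v + 4)*(v + 4)
(3) = (w - 5)*(w^2 + 2*w - 8) = (w - 5)*(w + 4)*(w - 2)
(4) = (h + 2)*(h^4 + 2*h^3 + h^2) = h*(h + 2)*(h^3 + 2*h^2 + h) = h^2*(h + 2)*(h^2 + 2*h + 1) = h^2*(h + 1)*(h + 2)*(h + 1)
(5) = (p + 1)*(p^3 + 8*p^2 + 19*p + 12) = (p + 1)*(p + 4)*(p^2 + 4*p + 3) = (p + 1)*(p + 3)*(p + 4)*(p + 1)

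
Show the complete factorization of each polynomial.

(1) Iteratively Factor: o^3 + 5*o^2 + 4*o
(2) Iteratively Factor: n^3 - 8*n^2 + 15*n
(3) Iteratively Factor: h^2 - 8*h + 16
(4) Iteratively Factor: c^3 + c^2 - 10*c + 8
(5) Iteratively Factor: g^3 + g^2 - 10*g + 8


(1) = (o)*(o^2 + 5*o + 4) = o*(o + 4)*(o + 1)
(2) = (n - 5)*(n^2 - 3*n) = n*(n - 5)*(n - 3)
(3) = (h - 4)*(h - 4)
(4) = (c + 4)*(c^2 - 3*c + 2) = (c - 2)*(c + 4)*(c - 1)
(5) = (g + 4)*(g^2 - 3*g + 2) = (g - 1)*(g + 4)*(g - 2)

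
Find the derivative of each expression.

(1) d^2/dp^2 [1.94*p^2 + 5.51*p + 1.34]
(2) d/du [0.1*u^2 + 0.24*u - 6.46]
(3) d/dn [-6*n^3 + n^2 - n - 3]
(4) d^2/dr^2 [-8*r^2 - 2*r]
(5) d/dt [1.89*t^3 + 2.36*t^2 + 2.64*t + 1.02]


(1) = 3.88000000000000
(2) = 0.2*u + 0.24
(3) = -18*n^2 + 2*n - 1
(4) = -16
(5) = 5.67*t^2 + 4.72*t + 2.64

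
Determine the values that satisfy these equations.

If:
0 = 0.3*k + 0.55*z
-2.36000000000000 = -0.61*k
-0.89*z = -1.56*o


Then:
k = 3.87
o = -1.20
z = -2.11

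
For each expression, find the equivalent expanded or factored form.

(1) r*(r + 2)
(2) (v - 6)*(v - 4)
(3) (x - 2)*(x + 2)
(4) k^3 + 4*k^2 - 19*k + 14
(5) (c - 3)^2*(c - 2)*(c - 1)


(1) = r^2 + 2*r
(2) = v^2 - 10*v + 24
(3) = x^2 - 4
(4) = (k - 2)*(k - 1)*(k + 7)
(5) = c^4 - 9*c^3 + 29*c^2 - 39*c + 18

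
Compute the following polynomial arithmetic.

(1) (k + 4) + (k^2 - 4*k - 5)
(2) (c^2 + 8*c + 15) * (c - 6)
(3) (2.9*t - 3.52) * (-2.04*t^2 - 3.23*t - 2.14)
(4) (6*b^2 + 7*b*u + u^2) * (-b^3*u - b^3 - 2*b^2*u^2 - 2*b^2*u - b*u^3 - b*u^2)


(1) = k^2 - 3*k - 1
(2) = c^3 + 2*c^2 - 33*c - 90
(3) = -5.916*t^3 - 2.1862*t^2 + 5.1636*t + 7.5328
(4) = -6*b^5*u - 6*b^5 - 19*b^4*u^2 - 19*b^4*u - 21*b^3*u^3 - 21*b^3*u^2 - 9*b^2*u^4 - 9*b^2*u^3 - b*u^5 - b*u^4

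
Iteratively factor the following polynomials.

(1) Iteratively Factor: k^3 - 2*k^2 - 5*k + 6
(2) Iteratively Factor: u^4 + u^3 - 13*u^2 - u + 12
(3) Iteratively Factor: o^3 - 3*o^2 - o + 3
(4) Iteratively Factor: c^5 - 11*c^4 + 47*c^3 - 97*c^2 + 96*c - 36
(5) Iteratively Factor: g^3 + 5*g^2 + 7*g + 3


(1) = (k - 1)*(k^2 - k - 6) = (k - 3)*(k - 1)*(k + 2)
(2) = (u + 4)*(u^3 - 3*u^2 - u + 3) = (u + 1)*(u + 4)*(u^2 - 4*u + 3) = (u - 3)*(u + 1)*(u + 4)*(u - 1)
(3) = (o - 1)*(o^2 - 2*o - 3) = (o - 3)*(o - 1)*(o + 1)
(4) = (c - 2)*(c^4 - 9*c^3 + 29*c^2 - 39*c + 18) = (c - 2)^2*(c^3 - 7*c^2 + 15*c - 9) = (c - 3)*(c - 2)^2*(c^2 - 4*c + 3) = (c - 3)^2*(c - 2)^2*(c - 1)
(5) = (g + 1)*(g^2 + 4*g + 3) = (g + 1)^2*(g + 3)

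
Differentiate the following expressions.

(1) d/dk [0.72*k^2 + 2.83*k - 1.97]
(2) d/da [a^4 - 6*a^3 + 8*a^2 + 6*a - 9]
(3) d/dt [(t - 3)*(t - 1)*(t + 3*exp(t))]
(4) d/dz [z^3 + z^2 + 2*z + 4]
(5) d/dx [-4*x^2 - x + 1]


(1) = 1.44*k + 2.83
(2) = 4*a^3 - 18*a^2 + 16*a + 6
(3) = 3*t^2*exp(t) + 3*t^2 - 6*t*exp(t) - 8*t - 3*exp(t) + 3
(4) = 3*z^2 + 2*z + 2
(5) = -8*x - 1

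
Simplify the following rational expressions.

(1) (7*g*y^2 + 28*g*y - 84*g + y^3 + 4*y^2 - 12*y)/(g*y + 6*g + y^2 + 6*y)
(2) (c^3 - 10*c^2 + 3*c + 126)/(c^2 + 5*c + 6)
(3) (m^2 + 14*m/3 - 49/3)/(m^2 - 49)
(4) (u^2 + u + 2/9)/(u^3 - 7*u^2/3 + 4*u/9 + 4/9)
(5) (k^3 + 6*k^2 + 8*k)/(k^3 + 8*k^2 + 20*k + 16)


(1) = (7*g*y - 14*g + y^2 - 2*y)/(g + y)
(2) = (c^2 - 13*c + 42)/(c + 2)
(3) = (3*m - 7)/(3*m - 21)
(4) = (3*u + 2)/(3*u^2 - 8*u + 4)
(5) = k/(k + 2)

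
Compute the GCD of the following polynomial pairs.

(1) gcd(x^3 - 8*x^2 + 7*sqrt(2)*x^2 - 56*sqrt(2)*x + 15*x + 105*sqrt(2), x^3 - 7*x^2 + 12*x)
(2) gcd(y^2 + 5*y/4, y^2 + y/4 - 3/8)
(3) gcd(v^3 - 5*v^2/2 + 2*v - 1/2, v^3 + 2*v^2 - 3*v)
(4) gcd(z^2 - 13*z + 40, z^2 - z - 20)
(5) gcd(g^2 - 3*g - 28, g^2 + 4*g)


(1) = gcd((x - 5)*(x - 3)*(x + 7*sqrt(2)), x*(x - 4)*(x - 3)) = x - 3
(2) = 1
(3) = gcd((v - 1)^2*(v - 1/2), v*(v - 1)*(v + 3)) = v - 1
(4) = z - 5
(5) = g + 4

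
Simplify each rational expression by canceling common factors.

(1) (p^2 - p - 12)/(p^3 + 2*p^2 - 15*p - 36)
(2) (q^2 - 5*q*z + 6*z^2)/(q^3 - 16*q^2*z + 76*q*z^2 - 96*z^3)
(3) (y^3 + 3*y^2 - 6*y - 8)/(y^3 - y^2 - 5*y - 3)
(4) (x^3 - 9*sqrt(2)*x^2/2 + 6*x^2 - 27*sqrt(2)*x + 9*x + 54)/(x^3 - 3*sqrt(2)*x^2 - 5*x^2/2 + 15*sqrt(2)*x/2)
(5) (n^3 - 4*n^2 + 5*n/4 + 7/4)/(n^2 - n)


(1) = 1/(p + 3)
(2) = (q - 3*z)/(q^2 - 14*q*z + 48*z^2)
(3) = (y^2 + 2*y - 8)/(y^2 - 2*y - 3)
(4) = (4*x^2 + x*(24 - 6*sqrt(2)) - 36*sqrt(2))/(4*x^2 - 10*x)
(5) = (4*n^2 - 12*n - 7)/(4*n)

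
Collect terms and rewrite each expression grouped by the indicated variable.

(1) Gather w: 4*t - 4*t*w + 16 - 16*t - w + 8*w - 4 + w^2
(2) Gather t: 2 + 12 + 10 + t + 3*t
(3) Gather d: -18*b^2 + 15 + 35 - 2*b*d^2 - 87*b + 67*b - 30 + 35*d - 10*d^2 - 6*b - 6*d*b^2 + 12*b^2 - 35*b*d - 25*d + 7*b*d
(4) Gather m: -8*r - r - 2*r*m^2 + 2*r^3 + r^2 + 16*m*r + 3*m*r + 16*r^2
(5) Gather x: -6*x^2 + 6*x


(1) = -12*t + w^2 + w*(7 - 4*t) + 12
(2) = 4*t + 24
(3) = -6*b^2 - 26*b + d^2*(-2*b - 10) + d*(-6*b^2 - 28*b + 10) + 20
(4) = -2*m^2*r + 19*m*r + 2*r^3 + 17*r^2 - 9*r
(5) = -6*x^2 + 6*x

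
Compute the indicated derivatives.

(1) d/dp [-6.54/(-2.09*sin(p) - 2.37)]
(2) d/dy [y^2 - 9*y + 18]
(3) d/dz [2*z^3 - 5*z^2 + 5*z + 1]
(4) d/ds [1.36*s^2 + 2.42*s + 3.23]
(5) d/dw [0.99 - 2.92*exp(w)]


(1) = -13.6686*cos(p)/(2.09*sin(p) + 2.37)^2
(2) = 2*y - 9
(3) = 6*z^2 - 10*z + 5
(4) = 2.72*s + 2.42
(5) = -2.92*exp(w)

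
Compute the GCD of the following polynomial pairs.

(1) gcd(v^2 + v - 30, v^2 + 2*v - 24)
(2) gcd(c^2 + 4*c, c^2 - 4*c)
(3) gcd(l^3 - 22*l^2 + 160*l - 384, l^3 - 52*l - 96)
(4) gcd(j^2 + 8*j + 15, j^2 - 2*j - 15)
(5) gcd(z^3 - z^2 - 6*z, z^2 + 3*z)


(1) = gcd((v - 5)*(v + 6), (v - 4)*(v + 6)) = v + 6
(2) = gcd(c*(c + 4), c*(c - 4)) = c
(3) = gcd((l - 8)^2*(l - 6), (l - 8)*(l + 2)*(l + 6)) = l - 8
(4) = j + 3
(5) = z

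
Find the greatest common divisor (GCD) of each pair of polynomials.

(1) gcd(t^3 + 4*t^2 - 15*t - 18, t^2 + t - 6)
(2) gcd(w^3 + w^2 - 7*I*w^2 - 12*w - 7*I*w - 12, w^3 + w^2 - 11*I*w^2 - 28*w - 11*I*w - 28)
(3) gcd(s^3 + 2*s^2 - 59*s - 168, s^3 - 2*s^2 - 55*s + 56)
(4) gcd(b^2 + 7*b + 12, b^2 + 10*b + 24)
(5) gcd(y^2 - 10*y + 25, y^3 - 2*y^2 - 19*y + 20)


(1) = 1
(2) = gcd((w + 1)*(w - 4*I)*(w - 3*I), (w + 1)*(w - 7*I)*(w - 4*I)) = w^2 + w*(1 - 4*I) - 4*I
(3) = gcd((s - 8)*(s + 3)*(s + 7), (s - 8)*(s - 1)*(s + 7)) = s^2 - s - 56
(4) = b + 4
(5) = y - 5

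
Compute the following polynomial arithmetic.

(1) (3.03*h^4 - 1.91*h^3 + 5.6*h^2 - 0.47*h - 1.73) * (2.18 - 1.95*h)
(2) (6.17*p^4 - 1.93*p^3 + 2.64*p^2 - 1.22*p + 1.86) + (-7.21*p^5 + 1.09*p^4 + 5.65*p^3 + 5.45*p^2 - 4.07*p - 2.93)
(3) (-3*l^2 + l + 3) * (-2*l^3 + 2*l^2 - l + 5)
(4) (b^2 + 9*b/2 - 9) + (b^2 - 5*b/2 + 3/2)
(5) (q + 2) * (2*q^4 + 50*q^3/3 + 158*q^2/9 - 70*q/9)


(1) = -5.9085*h^5 + 10.3299*h^4 - 15.0838*h^3 + 13.1245*h^2 + 2.3489*h - 3.7714
(2) = -7.21*p^5 + 7.26*p^4 + 3.72*p^3 + 8.09*p^2 - 5.29*p - 1.07
(3) = 6*l^5 - 8*l^4 - l^3 - 10*l^2 + 2*l + 15
(4) = 2*b^2 + 2*b - 15/2
(5) = 2*q^5 + 62*q^4/3 + 458*q^3/9 + 82*q^2/3 - 140*q/9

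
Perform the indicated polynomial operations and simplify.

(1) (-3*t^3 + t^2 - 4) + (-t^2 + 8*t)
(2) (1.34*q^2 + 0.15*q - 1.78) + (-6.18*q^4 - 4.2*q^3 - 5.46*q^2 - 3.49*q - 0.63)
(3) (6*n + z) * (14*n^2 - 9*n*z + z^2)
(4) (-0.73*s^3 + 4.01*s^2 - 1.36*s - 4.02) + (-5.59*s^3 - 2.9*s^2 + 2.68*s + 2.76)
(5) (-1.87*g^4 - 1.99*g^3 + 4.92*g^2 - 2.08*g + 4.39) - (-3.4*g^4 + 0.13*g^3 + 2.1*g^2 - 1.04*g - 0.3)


(1) = -3*t^3 + 8*t - 4
(2) = -6.18*q^4 - 4.2*q^3 - 4.12*q^2 - 3.34*q - 2.41
(3) = 84*n^3 - 40*n^2*z - 3*n*z^2 + z^3
(4) = -6.32*s^3 + 1.11*s^2 + 1.32*s - 1.26
(5) = 1.53*g^4 - 2.12*g^3 + 2.82*g^2 - 1.04*g + 4.69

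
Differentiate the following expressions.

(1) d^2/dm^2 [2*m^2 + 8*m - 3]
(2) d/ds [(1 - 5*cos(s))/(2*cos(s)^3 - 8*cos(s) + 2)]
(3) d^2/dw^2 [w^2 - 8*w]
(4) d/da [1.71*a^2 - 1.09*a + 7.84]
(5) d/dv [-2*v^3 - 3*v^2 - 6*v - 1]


(1) = 4
(2) = (-15*cos(s) + 3*cos(2*s) - 5*cos(3*s) + 5)*sin(s)/(4*(cos(s)^3 - 4*cos(s) + 1)^2)
(3) = 2
(4) = 3.42*a - 1.09
(5) = -6*v^2 - 6*v - 6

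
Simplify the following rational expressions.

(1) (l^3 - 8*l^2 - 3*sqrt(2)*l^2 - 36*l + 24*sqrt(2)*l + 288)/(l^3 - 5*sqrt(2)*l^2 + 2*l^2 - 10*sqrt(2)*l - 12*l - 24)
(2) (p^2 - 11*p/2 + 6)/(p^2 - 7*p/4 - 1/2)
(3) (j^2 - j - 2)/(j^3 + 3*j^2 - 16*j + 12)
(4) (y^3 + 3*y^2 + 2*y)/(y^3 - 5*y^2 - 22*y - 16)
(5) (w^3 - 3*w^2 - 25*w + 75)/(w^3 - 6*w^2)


(1) = (l^2 + l*(-8 + 3*sqrt(2)) - 24*sqrt(2))/(l^2 + l*(sqrt(2) + 2) + 2*sqrt(2))
(2) = (4*p^2 - 22*p + 24)/(4*p^2 - 7*p - 2)
(3) = (j + 1)/(j^2 + 5*j - 6)
(4) = y/(y - 8)
(5) = (w^3 - 3*w^2 - 25*w + 75)/(w^3 - 6*w^2)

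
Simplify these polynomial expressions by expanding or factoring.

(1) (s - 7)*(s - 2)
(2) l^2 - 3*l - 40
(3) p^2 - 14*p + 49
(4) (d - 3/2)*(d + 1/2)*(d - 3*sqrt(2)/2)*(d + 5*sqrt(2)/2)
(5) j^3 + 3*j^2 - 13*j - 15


(1) = s^2 - 9*s + 14
(2) = (l - 8)*(l + 5)
(3) = (p - 7)^2
(4) = d^4 - d^3 + sqrt(2)*d^3 - 33*d^2/4 - sqrt(2)*d^2 - 3*sqrt(2)*d/4 + 15*d/2 + 45/8
(5) = (j - 3)*(j + 1)*(j + 5)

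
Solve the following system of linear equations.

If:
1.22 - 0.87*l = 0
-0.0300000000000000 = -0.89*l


Then:
No Solution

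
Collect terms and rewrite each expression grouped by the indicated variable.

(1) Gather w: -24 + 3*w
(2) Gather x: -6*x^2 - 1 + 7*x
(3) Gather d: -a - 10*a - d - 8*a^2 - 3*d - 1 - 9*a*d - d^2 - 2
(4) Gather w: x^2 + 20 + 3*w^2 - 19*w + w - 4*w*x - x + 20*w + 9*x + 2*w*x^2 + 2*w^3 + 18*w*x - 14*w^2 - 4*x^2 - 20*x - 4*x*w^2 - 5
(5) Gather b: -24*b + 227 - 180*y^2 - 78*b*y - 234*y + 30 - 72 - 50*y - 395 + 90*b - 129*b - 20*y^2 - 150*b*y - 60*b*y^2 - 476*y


(1) = 3*w - 24
(2) = -6*x^2 + 7*x - 1
(3) = -8*a^2 - 11*a - d^2 + d*(-9*a - 4) - 3
(4) = 2*w^3 + w^2*(-4*x - 11) + w*(2*x^2 + 14*x + 2) - 3*x^2 - 12*x + 15
(5) = b*(-60*y^2 - 228*y - 63) - 200*y^2 - 760*y - 210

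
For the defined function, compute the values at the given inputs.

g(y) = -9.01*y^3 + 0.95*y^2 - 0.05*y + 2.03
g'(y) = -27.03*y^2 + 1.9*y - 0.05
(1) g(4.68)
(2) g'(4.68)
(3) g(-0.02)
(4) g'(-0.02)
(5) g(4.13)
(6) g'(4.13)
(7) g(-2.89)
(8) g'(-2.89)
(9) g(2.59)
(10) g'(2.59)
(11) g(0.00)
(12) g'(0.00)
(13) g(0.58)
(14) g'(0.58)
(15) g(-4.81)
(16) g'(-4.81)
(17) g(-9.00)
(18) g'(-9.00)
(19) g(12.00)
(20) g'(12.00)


(1) = -900.95
(2) = -583.18
(3) = 2.03
(4) = -0.10
(5) = -616.68
(6) = -453.25
(7) = 227.59
(8) = -231.30
(9) = -148.27
(10) = -176.45
(11) = 2.03
(12) = -0.05
(13) = 0.56
(14) = -8.04
(15) = 1026.92
(16) = -634.56
(17) = 6647.72
(18) = -2206.58
(19) = -15431.05
(20) = -3869.57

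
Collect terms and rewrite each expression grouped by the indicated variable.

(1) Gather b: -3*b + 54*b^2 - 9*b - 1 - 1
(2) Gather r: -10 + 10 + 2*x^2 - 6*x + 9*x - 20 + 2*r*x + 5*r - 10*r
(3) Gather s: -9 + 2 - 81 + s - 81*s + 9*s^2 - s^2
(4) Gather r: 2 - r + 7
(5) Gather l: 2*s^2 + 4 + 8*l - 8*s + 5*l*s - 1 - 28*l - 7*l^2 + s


(1) = 54*b^2 - 12*b - 2
(2) = r*(2*x - 5) + 2*x^2 + 3*x - 20
(3) = 8*s^2 - 80*s - 88
(4) = 9 - r
(5) = -7*l^2 + l*(5*s - 20) + 2*s^2 - 7*s + 3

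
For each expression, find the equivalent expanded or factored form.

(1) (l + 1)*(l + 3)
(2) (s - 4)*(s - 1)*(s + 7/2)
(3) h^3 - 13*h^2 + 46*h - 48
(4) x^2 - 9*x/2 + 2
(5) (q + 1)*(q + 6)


(1) = l^2 + 4*l + 3
(2) = s^3 - 3*s^2/2 - 27*s/2 + 14
(3) = (h - 8)*(h - 3)*(h - 2)
(4) = (x - 4)*(x - 1/2)
(5) = q^2 + 7*q + 6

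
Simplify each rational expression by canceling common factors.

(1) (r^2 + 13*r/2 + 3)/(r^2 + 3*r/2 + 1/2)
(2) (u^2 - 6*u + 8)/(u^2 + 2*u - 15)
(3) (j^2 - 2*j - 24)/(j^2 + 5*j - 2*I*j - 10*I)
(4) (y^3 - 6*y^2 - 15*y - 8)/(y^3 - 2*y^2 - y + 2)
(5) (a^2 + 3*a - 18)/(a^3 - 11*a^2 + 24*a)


(1) = (r + 6)/(r + 1)
(2) = (u^2 - 6*u + 8)/(u^2 + 2*u - 15)
(3) = (j^2 - 2*j - 24)/(j^2 + j*(5 - 2*I) - 10*I)
(4) = (y^2 - 7*y - 8)/(y^2 - 3*y + 2)
(5) = (a + 6)/(a^2 - 8*a)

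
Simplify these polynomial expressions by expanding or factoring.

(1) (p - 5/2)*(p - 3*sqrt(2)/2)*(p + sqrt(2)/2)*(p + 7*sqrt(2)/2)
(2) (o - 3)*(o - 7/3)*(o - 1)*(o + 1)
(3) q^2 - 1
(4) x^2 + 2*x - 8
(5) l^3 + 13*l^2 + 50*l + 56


(1) = p^4 - 5*p^3/2 + 5*sqrt(2)*p^3/2 - 25*sqrt(2)*p^2/4 - 17*p^2/2 - 21*sqrt(2)*p/4 + 85*p/4 + 105*sqrt(2)/8
(2) = o^4 - 16*o^3/3 + 6*o^2 + 16*o/3 - 7
(3) = (q - 1)*(q + 1)
(4) = (x - 2)*(x + 4)
(5) = (l + 2)*(l + 4)*(l + 7)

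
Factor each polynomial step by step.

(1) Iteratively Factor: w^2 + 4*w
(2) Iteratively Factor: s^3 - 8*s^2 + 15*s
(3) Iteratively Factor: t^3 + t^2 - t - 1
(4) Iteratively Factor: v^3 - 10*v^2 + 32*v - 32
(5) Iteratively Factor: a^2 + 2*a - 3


(1) = (w)*(w + 4)
(2) = (s - 3)*(s^2 - 5*s) = (s - 5)*(s - 3)*(s)
(3) = (t + 1)*(t^2 - 1) = (t + 1)^2*(t - 1)
(4) = (v - 4)*(v^2 - 6*v + 8) = (v - 4)^2*(v - 2)
(5) = (a + 3)*(a - 1)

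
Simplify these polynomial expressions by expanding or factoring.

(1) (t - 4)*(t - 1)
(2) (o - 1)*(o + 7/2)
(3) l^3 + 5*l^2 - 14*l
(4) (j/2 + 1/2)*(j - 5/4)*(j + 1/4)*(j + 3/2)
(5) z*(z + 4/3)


(1) = t^2 - 5*t + 4
(2) = o^2 + 5*o/2 - 7/2
(3) = l*(l - 2)*(l + 7)
(4) = j^4/2 + 3*j^3/4 - 21*j^2/32 - 73*j/64 - 15/64
(5) = z^2 + 4*z/3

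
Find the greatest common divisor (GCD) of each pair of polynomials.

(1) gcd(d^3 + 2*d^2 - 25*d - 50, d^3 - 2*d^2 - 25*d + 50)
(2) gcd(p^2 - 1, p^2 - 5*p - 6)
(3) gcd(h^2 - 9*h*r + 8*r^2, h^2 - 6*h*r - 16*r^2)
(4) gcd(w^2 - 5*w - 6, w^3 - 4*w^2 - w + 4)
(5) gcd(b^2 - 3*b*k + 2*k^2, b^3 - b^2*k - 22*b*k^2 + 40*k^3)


(1) = gcd((d - 5)*(d + 2)*(d + 5), (d - 5)*(d - 2)*(d + 5)) = d^2 - 25
(2) = gcd((p - 1)*(p + 1), (p - 6)*(p + 1)) = p + 1
(3) = gcd((h - 8*r)*(h - r), (h - 8*r)*(h + 2*r)) = -h + 8*r
(4) = w + 1
(5) = gcd((b - 2*k)*(b - k), (b - 4*k)*(b - 2*k)*(b + 5*k)) = b - 2*k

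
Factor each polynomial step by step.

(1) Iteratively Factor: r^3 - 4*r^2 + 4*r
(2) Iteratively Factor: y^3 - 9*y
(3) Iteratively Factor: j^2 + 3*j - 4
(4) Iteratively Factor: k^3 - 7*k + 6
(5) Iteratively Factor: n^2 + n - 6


(1) = (r)*(r^2 - 4*r + 4) = r*(r - 2)*(r - 2)
(2) = (y - 3)*(y^2 + 3*y) = (y - 3)*(y + 3)*(y)
(3) = (j + 4)*(j - 1)
(4) = (k - 1)*(k^2 + k - 6) = (k - 1)*(k + 3)*(k - 2)
(5) = (n + 3)*(n - 2)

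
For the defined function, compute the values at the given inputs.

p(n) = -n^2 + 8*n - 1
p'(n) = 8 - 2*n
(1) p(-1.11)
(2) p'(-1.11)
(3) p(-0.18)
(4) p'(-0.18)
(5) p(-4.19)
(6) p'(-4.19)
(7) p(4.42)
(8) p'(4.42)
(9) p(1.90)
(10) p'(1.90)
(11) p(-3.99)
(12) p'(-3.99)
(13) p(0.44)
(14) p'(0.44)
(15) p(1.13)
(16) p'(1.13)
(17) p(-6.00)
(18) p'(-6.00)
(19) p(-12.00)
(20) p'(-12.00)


(1) = -11.11
(2) = 10.22
(3) = -2.47
(4) = 8.36
(5) = -52.08
(6) = 16.38
(7) = 14.82
(8) = -0.84
(9) = 10.59
(10) = 4.20
(11) = -48.84
(12) = 15.98
(13) = 2.33
(14) = 7.12
(15) = 6.76
(16) = 5.74
(17) = -85.00
(18) = 20.00
(19) = -241.00
(20) = 32.00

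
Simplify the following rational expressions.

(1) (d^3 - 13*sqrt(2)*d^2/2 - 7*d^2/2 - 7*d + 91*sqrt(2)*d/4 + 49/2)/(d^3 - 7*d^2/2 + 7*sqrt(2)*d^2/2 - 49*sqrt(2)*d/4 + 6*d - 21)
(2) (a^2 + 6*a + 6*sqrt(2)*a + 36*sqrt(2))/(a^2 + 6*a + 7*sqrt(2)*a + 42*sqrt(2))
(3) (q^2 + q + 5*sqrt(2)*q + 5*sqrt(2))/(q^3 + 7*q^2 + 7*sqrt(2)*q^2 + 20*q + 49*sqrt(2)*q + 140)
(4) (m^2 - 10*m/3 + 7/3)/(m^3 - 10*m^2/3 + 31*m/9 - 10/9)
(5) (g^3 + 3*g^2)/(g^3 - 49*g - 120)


(1) = (16*d^2 - 104*sqrt(2)*d - 112)/(16*d^2 + 56*sqrt(2)*d + 96)
(2) = (a + 6*sqrt(2))/(a + 7*sqrt(2))
(3) = (q + 1)/(q^2 + q*(2*sqrt(2) + 7) + 14*sqrt(2))
(4) = (9*m - 21)/(9*m^2 - 21*m + 10)
(5) = g^2/(g^2 - 3*g - 40)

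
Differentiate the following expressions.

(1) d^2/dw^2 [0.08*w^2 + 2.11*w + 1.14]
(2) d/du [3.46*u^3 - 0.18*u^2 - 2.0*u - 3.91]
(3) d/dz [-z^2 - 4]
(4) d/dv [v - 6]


(1) = 0.160000000000000
(2) = 10.38*u^2 - 0.36*u - 2.0
(3) = -2*z
(4) = 1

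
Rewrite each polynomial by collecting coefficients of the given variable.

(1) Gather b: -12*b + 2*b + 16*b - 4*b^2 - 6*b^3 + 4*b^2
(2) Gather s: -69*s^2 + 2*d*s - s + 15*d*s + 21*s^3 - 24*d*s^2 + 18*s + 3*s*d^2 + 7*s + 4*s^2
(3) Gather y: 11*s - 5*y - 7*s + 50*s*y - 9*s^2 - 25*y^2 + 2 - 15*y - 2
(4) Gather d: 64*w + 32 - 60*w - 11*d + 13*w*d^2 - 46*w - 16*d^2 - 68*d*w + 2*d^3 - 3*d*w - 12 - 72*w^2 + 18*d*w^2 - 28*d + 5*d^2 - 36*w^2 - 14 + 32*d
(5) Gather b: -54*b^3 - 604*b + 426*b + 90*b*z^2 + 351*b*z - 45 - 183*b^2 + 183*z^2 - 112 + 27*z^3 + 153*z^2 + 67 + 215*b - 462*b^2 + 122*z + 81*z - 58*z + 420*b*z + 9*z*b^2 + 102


(1) = -6*b^3 + 6*b
(2) = 21*s^3 + s^2*(-24*d - 65) + s*(3*d^2 + 17*d + 24)
(3) = -9*s^2 + 4*s - 25*y^2 + y*(50*s - 20)
(4) = 2*d^3 + d^2*(13*w - 11) + d*(18*w^2 - 71*w - 7) - 108*w^2 - 42*w + 6
(5) = -54*b^3 + b^2*(9*z - 645) + b*(90*z^2 + 771*z + 37) + 27*z^3 + 336*z^2 + 145*z + 12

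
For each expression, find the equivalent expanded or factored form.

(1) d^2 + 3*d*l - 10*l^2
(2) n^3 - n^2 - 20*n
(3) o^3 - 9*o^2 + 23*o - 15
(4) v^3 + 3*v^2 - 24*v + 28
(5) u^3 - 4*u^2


(1) = (d - 2*l)*(d + 5*l)
(2) = n*(n - 5)*(n + 4)
(3) = (o - 5)*(o - 3)*(o - 1)
(4) = (v - 2)^2*(v + 7)
(5) = u^2*(u - 4)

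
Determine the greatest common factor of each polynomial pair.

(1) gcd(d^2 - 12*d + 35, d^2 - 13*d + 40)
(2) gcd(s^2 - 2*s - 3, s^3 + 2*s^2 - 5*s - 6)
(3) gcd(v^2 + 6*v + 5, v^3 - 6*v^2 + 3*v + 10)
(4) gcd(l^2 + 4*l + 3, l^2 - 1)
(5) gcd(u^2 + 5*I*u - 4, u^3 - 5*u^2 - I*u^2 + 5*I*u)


(1) = d - 5
(2) = gcd((s - 3)*(s + 1), (s - 2)*(s + 1)*(s + 3)) = s + 1
(3) = v + 1
(4) = l + 1
(5) = 1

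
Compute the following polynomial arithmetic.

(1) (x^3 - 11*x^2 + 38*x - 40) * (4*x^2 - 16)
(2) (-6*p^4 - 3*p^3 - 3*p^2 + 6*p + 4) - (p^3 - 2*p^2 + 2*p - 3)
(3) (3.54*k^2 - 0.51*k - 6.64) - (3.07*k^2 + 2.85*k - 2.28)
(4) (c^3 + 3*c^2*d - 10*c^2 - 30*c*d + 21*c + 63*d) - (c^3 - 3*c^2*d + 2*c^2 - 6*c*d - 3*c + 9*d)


(1) = 4*x^5 - 44*x^4 + 136*x^3 + 16*x^2 - 608*x + 640
(2) = -6*p^4 - 4*p^3 - p^2 + 4*p + 7
(3) = 0.47*k^2 - 3.36*k - 4.36
(4) = 6*c^2*d - 12*c^2 - 24*c*d + 24*c + 54*d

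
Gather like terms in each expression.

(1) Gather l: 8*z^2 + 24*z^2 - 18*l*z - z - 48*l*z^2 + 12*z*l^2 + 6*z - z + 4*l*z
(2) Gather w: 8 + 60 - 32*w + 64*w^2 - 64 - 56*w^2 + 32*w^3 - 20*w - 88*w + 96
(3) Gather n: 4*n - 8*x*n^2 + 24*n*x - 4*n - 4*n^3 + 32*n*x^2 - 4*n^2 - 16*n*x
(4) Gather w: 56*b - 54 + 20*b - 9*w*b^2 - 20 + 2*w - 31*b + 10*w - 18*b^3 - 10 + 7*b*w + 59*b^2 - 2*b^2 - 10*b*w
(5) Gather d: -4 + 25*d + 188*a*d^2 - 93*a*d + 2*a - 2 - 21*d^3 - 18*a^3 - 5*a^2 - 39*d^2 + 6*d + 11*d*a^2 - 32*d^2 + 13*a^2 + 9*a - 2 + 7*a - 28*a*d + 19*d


(1) = 12*l^2*z + l*(-48*z^2 - 14*z) + 32*z^2 + 4*z
(2) = 32*w^3 + 8*w^2 - 140*w + 100
(3) = -4*n^3 + n^2*(-8*x - 4) + n*(32*x^2 + 8*x)
(4) = -18*b^3 + 57*b^2 + 45*b + w*(-9*b^2 - 3*b + 12) - 84
(5) = -18*a^3 + 8*a^2 + 18*a - 21*d^3 + d^2*(188*a - 71) + d*(11*a^2 - 121*a + 50) - 8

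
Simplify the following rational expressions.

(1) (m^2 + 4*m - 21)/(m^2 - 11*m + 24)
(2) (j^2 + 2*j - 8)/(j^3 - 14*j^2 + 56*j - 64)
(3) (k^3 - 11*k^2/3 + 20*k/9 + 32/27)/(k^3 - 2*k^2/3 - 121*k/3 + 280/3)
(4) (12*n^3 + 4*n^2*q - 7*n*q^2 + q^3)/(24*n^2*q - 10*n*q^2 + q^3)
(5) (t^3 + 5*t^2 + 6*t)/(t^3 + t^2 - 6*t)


(1) = (m + 7)/(m - 8)
(2) = (j + 4)/(j^2 - 12*j + 32)
(3) = (9*k^2 - 9*k - 4)/(9*k^2 + 18*k - 315)
(4) = (-2*n^2 - n*q + q^2)/(-4*n*q + q^2)
(5) = (t + 2)/(t - 2)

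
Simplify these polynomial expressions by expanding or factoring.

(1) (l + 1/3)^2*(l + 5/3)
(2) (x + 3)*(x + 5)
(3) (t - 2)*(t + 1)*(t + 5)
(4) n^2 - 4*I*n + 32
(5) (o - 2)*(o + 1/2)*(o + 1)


(1) = l^3 + 7*l^2/3 + 11*l/9 + 5/27
(2) = x^2 + 8*x + 15
(3) = t^3 + 4*t^2 - 7*t - 10
(4) = (n - 8*I)*(n + 4*I)
(5) = o^3 - o^2/2 - 5*o/2 - 1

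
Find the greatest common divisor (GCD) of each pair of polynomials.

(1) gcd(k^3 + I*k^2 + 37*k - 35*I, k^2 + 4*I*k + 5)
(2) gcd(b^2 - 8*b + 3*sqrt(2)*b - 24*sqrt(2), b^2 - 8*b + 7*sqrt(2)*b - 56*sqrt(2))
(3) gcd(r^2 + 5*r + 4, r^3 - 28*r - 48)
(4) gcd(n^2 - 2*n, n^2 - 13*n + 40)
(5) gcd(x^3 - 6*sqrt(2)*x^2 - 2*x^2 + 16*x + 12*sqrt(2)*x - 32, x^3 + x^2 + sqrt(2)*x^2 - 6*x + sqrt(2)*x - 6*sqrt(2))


(1) = gcd((k - 5*I)*(k - I)*(k + 7*I), (k - I)*(k + 5*I)) = k - I
(2) = b - 8
(3) = r + 4
(4) = gcd(n*(n - 2), (n - 8)*(n - 5)) = 1
(5) = gcd((x - 2)*(x - 4*sqrt(2))*(x - 2*sqrt(2)), (x - 2)*(x + 3)*(x + sqrt(2))) = x - 2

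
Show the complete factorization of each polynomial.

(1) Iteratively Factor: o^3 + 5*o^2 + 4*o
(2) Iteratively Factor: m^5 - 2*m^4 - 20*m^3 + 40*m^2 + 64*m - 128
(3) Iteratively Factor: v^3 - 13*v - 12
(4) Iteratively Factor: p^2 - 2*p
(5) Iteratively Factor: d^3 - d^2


(1) = (o + 1)*(o^2 + 4*o) = (o + 1)*(o + 4)*(o)
(2) = (m + 2)*(m^4 - 4*m^3 - 12*m^2 + 64*m - 64) = (m - 2)*(m + 2)*(m^3 - 2*m^2 - 16*m + 32) = (m - 2)*(m + 2)*(m + 4)*(m^2 - 6*m + 8) = (m - 2)^2*(m + 2)*(m + 4)*(m - 4)
(3) = (v + 3)*(v^2 - 3*v - 4) = (v - 4)*(v + 3)*(v + 1)
(4) = (p)*(p - 2)
(5) = (d - 1)*(d^2) = d*(d - 1)*(d)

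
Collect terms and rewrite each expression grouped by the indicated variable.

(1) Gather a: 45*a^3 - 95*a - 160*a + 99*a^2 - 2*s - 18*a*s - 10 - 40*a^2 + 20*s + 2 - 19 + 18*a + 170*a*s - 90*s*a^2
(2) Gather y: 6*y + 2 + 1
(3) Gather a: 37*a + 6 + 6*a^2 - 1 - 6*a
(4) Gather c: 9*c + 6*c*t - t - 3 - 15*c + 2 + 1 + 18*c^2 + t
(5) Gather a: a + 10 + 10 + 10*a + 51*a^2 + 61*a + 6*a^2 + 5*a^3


(1) = 45*a^3 + a^2*(59 - 90*s) + a*(152*s - 237) + 18*s - 27
(2) = 6*y + 3
(3) = 6*a^2 + 31*a + 5
(4) = 18*c^2 + c*(6*t - 6)
(5) = 5*a^3 + 57*a^2 + 72*a + 20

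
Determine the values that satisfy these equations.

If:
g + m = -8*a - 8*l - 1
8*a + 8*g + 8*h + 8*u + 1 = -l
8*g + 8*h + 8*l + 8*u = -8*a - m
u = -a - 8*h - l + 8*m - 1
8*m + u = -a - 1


Then:
a = 41*u/407 - 128/407
g = 1175/3256 - 336*u/407
h = -113*u/407 - 4969/26048
l = 8*u/407 + 505/3256
m = -56*u/407 - 279/3256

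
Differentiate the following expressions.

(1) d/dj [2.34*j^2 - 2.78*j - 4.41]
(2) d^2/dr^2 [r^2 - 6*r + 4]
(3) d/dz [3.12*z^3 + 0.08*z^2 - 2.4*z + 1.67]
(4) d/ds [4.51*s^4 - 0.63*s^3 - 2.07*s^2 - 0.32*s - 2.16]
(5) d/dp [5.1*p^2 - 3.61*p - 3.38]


(1) = 4.68*j - 2.78
(2) = 2
(3) = 9.36*z^2 + 0.16*z - 2.4
(4) = 18.04*s^3 - 1.89*s^2 - 4.14*s - 0.32
(5) = 10.2*p - 3.61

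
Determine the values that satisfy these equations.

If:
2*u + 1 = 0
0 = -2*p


Then:
p = 0
u = -1/2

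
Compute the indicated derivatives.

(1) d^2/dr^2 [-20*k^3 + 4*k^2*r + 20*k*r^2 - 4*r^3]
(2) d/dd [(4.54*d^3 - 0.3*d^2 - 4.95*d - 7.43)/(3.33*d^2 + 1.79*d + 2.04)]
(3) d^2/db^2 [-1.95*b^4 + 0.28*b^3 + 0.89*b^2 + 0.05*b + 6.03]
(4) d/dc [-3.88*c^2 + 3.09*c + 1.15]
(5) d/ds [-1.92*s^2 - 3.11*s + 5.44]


(1) = 40*k - 24*r
(2) = (15.1182*d^4 + 16.2532*d^3 + 43.7313*d^2 + 48.2598*d + 3.2017)/(11.0889*d^4 + 11.9214*d^3 + 16.7905*d^2 + 7.3032*d + 4.1616)
(3) = -23.4*b^2 + 1.68*b + 1.78
(4) = 3.09 - 7.76*c
(5) = -3.84*s - 3.11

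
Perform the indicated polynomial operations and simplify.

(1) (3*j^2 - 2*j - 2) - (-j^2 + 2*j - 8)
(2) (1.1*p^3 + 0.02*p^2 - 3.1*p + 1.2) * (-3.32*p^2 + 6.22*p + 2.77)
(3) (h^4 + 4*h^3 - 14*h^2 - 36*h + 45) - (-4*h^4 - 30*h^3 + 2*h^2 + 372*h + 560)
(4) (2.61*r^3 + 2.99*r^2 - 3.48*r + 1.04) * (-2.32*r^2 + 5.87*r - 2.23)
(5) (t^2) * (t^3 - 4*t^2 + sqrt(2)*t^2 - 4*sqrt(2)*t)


(1) = 4*j^2 - 4*j + 6
(2) = -3.652*p^5 + 6.7756*p^4 + 13.4634*p^3 - 23.2106*p^2 - 1.123*p + 3.324
(3) = 5*h^4 + 34*h^3 - 16*h^2 - 408*h - 515
(4) = -6.0552*r^5 + 8.3839*r^4 + 19.8046*r^3 - 29.5081*r^2 + 13.8652*r - 2.3192
(5) = t^5 - 4*t^4 + sqrt(2)*t^4 - 4*sqrt(2)*t^3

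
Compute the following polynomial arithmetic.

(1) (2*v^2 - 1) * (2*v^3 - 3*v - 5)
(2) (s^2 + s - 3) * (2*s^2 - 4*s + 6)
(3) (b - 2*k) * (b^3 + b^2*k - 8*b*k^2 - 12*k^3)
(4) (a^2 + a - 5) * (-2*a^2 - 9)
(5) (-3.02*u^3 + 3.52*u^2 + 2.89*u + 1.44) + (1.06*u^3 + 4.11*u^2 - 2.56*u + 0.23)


(1) = 4*v^5 - 8*v^3 - 10*v^2 + 3*v + 5
(2) = 2*s^4 - 2*s^3 - 4*s^2 + 18*s - 18
(3) = b^4 - b^3*k - 10*b^2*k^2 + 4*b*k^3 + 24*k^4
(4) = -2*a^4 - 2*a^3 + a^2 - 9*a + 45
(5) = -1.96*u^3 + 7.63*u^2 + 0.33*u + 1.67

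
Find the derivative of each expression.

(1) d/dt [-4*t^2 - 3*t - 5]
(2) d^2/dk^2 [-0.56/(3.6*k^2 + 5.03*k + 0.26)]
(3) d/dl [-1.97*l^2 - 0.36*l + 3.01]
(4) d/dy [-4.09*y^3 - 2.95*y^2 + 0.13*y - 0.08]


(1) = -8*t - 3
(2) = (14.5152*k^2 + 20.28096*k - 0.56*(7.2*k + 5.03)*(14.4*k + 10.06) + 1.04832)/(3.6*k^2 + 5.03*k + 0.26)^3
(3) = -3.94*l - 0.36
(4) = -12.27*y^2 - 5.9*y + 0.13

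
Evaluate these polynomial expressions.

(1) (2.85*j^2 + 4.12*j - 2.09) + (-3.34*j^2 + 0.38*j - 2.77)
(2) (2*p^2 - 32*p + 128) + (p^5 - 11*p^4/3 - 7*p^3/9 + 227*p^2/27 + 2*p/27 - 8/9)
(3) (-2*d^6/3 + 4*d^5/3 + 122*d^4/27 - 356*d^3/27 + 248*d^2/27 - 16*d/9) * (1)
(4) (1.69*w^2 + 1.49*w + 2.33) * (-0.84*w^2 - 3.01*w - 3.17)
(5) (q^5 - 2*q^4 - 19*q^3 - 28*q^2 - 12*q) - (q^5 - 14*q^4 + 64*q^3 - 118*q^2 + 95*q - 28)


(1) = -0.49*j^2 + 4.5*j - 4.86
(2) = p^5 - 11*p^4/3 - 7*p^3/9 + 281*p^2/27 - 862*p/27 + 1144/9
(3) = -2*d^6/3 + 4*d^5/3 + 122*d^4/27 - 356*d^3/27 + 248*d^2/27 - 16*d/9
(4) = -1.4196*w^4 - 6.3385*w^3 - 11.7994*w^2 - 11.7366*w - 7.3861
(5) = 12*q^4 - 83*q^3 + 90*q^2 - 107*q + 28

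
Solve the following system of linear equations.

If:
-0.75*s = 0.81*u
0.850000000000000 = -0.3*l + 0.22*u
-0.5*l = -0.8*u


Then:
l = -5.23
s = 3.53
u = -3.27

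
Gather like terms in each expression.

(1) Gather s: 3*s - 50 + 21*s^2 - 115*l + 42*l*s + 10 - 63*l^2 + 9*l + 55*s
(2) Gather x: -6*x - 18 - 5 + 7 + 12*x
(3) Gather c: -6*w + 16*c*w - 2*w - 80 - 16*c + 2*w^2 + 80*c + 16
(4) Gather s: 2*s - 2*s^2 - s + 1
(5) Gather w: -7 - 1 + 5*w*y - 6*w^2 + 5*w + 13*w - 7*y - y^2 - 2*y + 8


(1) = -63*l^2 - 106*l + 21*s^2 + s*(42*l + 58) - 40
(2) = 6*x - 16
(3) = c*(16*w + 64) + 2*w^2 - 8*w - 64
(4) = -2*s^2 + s + 1
(5) = -6*w^2 + w*(5*y + 18) - y^2 - 9*y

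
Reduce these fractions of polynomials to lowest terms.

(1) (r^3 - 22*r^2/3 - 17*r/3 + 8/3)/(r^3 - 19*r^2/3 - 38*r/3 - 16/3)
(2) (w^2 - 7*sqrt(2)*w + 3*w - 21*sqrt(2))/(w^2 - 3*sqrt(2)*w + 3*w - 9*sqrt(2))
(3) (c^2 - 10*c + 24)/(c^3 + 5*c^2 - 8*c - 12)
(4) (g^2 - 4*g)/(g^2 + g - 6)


(1) = (3*r - 1)/(3*r + 2)
(2) = (w - 7*sqrt(2))/(w - 3*sqrt(2))
(3) = (c^2 - 10*c + 24)/(c^3 + 5*c^2 - 8*c - 12)
(4) = (g^2 - 4*g)/(g^2 + g - 6)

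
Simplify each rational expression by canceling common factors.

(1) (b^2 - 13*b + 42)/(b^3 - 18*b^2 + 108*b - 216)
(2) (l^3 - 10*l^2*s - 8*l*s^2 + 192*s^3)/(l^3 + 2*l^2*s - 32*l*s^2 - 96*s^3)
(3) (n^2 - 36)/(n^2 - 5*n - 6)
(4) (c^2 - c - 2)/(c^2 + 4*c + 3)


(1) = (b - 7)/(b^2 - 12*b + 36)
(2) = (l - 8*s)/(l + 4*s)
(3) = (n + 6)/(n + 1)
(4) = (c - 2)/(c + 3)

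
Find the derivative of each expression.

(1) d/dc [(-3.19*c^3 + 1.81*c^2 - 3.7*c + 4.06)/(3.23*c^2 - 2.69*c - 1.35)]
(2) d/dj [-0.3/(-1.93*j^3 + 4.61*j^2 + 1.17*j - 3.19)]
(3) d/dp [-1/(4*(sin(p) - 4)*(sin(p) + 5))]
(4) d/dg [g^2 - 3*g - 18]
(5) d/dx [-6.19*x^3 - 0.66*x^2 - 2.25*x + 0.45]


(1) = (-10.3037*c^4 + 17.1622*c^3 + 20.0016*c^2 - 31.1146*c + 15.9164)/(10.4329*c^4 - 17.3774*c^3 - 1.4849*c^2 + 7.263*c + 1.8225)
(2) = (-1.737*j^2 + 2.766*j + 0.351)/(1.93*j^3 - 4.61*j^2 - 1.17*j + 3.19)^2
(3) = (sin(2*p) + cos(p))/(4*(sin(p) - 4)^2*(sin(p) + 5)^2)
(4) = 2*g - 3
(5) = -18.57*x^2 - 1.32*x - 2.25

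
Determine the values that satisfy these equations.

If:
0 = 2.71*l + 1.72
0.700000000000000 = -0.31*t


Then:
l = -0.63
t = -2.26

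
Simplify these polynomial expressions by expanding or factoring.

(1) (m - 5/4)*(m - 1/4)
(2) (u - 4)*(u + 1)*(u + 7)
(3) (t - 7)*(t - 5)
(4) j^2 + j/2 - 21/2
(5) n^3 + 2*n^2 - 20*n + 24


(1) = m^2 - 3*m/2 + 5/16
(2) = u^3 + 4*u^2 - 25*u - 28
(3) = t^2 - 12*t + 35
(4) = (j - 3)*(j + 7/2)
(5) = (n - 2)^2*(n + 6)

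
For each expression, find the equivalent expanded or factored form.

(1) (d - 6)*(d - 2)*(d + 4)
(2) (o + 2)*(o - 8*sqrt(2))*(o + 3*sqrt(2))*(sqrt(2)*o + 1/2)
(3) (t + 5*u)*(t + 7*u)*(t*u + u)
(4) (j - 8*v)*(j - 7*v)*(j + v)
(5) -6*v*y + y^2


(1) = d^3 - 4*d^2 - 20*d + 48
(2) = sqrt(2)*o^4 - 19*o^3/2 + 2*sqrt(2)*o^3 - 101*sqrt(2)*o^2/2 - 19*o^2 - 101*sqrt(2)*o - 24*o - 48
(3) = t^3*u + 12*t^2*u^2 + t^2*u + 35*t*u^3 + 12*t*u^2 + 35*u^3
(4) = j^3 - 14*j^2*v + 41*j*v^2 + 56*v^3
(5) = y*(-6*v + y)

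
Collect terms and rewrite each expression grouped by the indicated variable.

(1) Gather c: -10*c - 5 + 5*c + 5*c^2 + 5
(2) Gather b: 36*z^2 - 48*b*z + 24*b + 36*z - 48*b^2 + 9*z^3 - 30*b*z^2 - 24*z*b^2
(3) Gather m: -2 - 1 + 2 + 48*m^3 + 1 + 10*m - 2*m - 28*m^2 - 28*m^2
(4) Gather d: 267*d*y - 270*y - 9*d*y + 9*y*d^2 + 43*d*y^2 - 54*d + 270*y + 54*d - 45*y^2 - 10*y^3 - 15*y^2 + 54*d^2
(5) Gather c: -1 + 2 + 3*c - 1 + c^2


(1) = 5*c^2 - 5*c
(2) = b^2*(-24*z - 48) + b*(-30*z^2 - 48*z + 24) + 9*z^3 + 36*z^2 + 36*z
(3) = 48*m^3 - 56*m^2 + 8*m
(4) = d^2*(9*y + 54) + d*(43*y^2 + 258*y) - 10*y^3 - 60*y^2
(5) = c^2 + 3*c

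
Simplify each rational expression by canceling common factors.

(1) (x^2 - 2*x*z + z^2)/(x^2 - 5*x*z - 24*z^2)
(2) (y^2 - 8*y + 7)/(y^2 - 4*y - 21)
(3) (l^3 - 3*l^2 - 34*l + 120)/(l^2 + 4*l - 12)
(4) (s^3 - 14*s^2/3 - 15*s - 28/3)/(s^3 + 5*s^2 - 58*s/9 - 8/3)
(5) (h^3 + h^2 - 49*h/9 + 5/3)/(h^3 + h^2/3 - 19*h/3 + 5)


(1) = (x^2 - 2*x*z + z^2)/(x^2 - 5*x*z - 24*z^2)
(2) = (y - 1)/(y + 3)
(3) = (l^2 - 9*l + 20)/(l - 2)
(4) = (9*s^3 - 42*s^2 - 135*s - 84)/(9*s^3 + 45*s^2 - 58*s - 24)
(5) = (3*h - 1)/(3*h - 3)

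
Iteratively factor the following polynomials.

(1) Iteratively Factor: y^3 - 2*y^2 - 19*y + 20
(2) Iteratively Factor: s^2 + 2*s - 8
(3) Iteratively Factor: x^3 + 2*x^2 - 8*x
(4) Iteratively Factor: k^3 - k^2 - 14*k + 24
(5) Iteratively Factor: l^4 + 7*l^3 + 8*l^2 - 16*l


(1) = (y - 5)*(y^2 + 3*y - 4) = (y - 5)*(y - 1)*(y + 4)
(2) = (s - 2)*(s + 4)
(3) = (x - 2)*(x^2 + 4*x) = x*(x - 2)*(x + 4)
(4) = (k + 4)*(k^2 - 5*k + 6) = (k - 2)*(k + 4)*(k - 3)
(5) = (l + 4)*(l^3 + 3*l^2 - 4*l) = (l + 4)^2*(l^2 - l) = (l - 1)*(l + 4)^2*(l)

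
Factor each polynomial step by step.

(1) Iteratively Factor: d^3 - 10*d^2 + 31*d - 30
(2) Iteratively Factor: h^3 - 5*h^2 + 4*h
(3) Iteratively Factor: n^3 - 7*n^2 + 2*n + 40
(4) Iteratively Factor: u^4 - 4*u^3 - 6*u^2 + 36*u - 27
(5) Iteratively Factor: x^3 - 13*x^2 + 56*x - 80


(1) = (d - 3)*(d^2 - 7*d + 10) = (d - 5)*(d - 3)*(d - 2)
(2) = (h)*(h^2 - 5*h + 4) = h*(h - 4)*(h - 1)
(3) = (n + 2)*(n^2 - 9*n + 20) = (n - 5)*(n + 2)*(n - 4)
(4) = (u - 1)*(u^3 - 3*u^2 - 9*u + 27) = (u - 3)*(u - 1)*(u^2 - 9) = (u - 3)^2*(u - 1)*(u + 3)
(5) = (x - 4)*(x^2 - 9*x + 20) = (x - 5)*(x - 4)*(x - 4)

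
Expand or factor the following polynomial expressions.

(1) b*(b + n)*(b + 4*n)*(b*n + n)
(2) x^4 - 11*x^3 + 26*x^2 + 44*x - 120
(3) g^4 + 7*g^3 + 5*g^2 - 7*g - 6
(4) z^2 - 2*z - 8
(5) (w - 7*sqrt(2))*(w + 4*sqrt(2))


(1) = b^4*n + 5*b^3*n^2 + b^3*n + 4*b^2*n^3 + 5*b^2*n^2 + 4*b*n^3
(2) = (x - 6)*(x - 5)*(x - 2)*(x + 2)
(3) = (g - 1)*(g + 1)^2*(g + 6)
(4) = (z - 4)*(z + 2)
(5) = w^2 - 3*sqrt(2)*w - 56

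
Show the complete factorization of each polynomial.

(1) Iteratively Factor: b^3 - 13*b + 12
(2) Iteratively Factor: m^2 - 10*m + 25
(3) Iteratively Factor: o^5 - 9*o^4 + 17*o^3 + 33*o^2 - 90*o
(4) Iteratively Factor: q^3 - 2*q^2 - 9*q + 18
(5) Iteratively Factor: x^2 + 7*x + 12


(1) = (b + 4)*(b^2 - 4*b + 3) = (b - 1)*(b + 4)*(b - 3)
(2) = (m - 5)*(m - 5)
(3) = (o - 3)*(o^4 - 6*o^3 - o^2 + 30*o) = (o - 5)*(o - 3)*(o^3 - o^2 - 6*o) = (o - 5)*(o - 3)*(o + 2)*(o^2 - 3*o) = o*(o - 5)*(o - 3)*(o + 2)*(o - 3)
(4) = (q + 3)*(q^2 - 5*q + 6) = (q - 3)*(q + 3)*(q - 2)
(5) = (x + 4)*(x + 3)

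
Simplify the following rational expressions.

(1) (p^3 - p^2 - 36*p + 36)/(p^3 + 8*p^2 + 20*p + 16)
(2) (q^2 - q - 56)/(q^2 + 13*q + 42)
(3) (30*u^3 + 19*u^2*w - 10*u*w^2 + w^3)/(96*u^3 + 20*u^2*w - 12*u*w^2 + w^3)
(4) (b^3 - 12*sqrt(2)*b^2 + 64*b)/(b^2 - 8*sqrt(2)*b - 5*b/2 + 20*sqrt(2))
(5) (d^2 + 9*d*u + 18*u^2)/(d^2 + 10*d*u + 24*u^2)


(1) = (p^3 - p^2 - 36*p + 36)/(p^3 + 8*p^2 + 20*p + 16)
(2) = (q - 8)/(q + 6)
(3) = (5*u^2 + 4*u*w - w^2)/(16*u^2 + 6*u*w - w^2)
(4) = (2*b^2 - 8*sqrt(2)*b)/(2*b - 5)
(5) = (d + 3*u)/(d + 4*u)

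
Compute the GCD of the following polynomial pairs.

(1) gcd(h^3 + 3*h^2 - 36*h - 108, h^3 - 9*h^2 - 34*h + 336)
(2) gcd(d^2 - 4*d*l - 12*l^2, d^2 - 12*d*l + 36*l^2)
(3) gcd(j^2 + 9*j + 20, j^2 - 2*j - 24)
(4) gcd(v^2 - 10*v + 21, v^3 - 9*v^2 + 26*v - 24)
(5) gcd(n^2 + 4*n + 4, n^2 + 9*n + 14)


(1) = gcd((h - 6)*(h + 3)*(h + 6), (h - 8)*(h - 7)*(h + 6)) = h + 6
(2) = gcd((d - 6*l)*(d + 2*l), (d - 6*l)^2) = d - 6*l
(3) = gcd((j + 4)*(j + 5), (j - 6)*(j + 4)) = j + 4
(4) = v - 3
(5) = n + 2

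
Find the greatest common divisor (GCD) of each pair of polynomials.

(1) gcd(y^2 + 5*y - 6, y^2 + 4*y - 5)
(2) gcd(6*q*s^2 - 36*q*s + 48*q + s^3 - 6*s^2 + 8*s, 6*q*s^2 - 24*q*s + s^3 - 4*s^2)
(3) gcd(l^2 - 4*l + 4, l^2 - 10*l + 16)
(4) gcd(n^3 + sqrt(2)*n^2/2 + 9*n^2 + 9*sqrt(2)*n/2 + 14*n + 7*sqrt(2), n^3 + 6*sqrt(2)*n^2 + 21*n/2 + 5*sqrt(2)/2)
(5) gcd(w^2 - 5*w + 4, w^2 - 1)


(1) = y - 1
(2) = gcd((6*q + s)*(s - 4)*(s - 2), s*(6*q + s)*(s - 4)) = 6*q*s - 24*q + s^2 - 4*s
(3) = gcd((l - 2)^2, (l - 8)*(l - 2)) = l - 2
(4) = gcd((n + 2)*(n + 7)*(n + sqrt(2)/2), (n + sqrt(2)/2)^2*(n + 5*sqrt(2))) = n + sqrt(2)/2
(5) = w - 1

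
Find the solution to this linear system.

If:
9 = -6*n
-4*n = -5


Then:
No Solution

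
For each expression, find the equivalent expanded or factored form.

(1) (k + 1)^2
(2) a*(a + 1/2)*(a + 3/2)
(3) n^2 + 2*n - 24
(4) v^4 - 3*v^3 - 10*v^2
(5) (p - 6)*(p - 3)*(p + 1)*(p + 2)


(1) = k^2 + 2*k + 1
(2) = a^3 + 2*a^2 + 3*a/4
(3) = (n - 4)*(n + 6)
(4) = v^2*(v - 5)*(v + 2)
(5) = p^4 - 6*p^3 - 7*p^2 + 36*p + 36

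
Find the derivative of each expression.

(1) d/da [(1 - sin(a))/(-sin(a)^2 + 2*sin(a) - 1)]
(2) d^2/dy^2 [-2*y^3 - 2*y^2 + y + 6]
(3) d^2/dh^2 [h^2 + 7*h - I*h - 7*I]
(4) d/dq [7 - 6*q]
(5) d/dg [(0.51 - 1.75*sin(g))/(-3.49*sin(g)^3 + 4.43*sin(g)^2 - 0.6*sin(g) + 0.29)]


(1) = -cos(a)/(sin(a) - 1)^2
(2) = -12*y - 4
(3) = 2
(4) = -6
(5) = (-12.215*sin(g)^3 + 13.0922*sin(g)^2 - 4.5186*sin(g) - 0.2015)*cos(g)/(12.1801*sin(g)^6 - 30.9214*sin(g)^5 + 23.8129*sin(g)^4 - 7.3402*sin(g)^3 + 2.9294*sin(g)^2 - 0.348*sin(g) + 0.0841)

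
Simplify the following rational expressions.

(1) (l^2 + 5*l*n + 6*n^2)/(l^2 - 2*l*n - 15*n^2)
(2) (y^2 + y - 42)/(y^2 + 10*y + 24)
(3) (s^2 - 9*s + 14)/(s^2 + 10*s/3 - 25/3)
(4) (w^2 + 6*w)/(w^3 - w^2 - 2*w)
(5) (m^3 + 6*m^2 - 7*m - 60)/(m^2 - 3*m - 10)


(1) = (l + 2*n)/(l - 5*n)
(2) = (y^2 + y - 42)/(y^2 + 10*y + 24)
(3) = (3*s^2 - 27*s + 42)/(3*s^2 + 10*s - 25)
(4) = (w + 6)/(w^2 - w - 2)
(5) = (m^3 + 6*m^2 - 7*m - 60)/(m^2 - 3*m - 10)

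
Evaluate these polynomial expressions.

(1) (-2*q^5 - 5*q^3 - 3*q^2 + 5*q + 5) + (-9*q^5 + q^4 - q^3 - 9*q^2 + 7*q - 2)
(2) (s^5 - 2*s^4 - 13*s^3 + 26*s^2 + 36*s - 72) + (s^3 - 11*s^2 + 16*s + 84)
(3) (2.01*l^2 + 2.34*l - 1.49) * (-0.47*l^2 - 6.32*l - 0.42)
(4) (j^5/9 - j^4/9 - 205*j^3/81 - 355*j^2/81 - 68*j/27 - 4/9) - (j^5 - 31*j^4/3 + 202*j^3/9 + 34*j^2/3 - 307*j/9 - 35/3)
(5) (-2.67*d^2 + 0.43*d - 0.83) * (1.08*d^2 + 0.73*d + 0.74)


(1) = -11*q^5 + q^4 - 6*q^3 - 12*q^2 + 12*q + 3
(2) = s^5 - 2*s^4 - 12*s^3 + 15*s^2 + 52*s + 12
(3) = -0.9447*l^4 - 13.803*l^3 - 14.9327*l^2 + 8.434*l + 0.6258
(4) = -8*j^5/9 + 92*j^4/9 - 2023*j^3/81 - 1273*j^2/81 + 853*j/27 + 101/9
(5) = -2.8836*d^4 - 1.4847*d^3 - 2.5583*d^2 - 0.2877*d - 0.6142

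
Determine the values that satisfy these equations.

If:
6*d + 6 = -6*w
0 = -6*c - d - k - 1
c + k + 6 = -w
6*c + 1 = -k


Then:
c = 4/5
d = 0
k = -29/5
w = -1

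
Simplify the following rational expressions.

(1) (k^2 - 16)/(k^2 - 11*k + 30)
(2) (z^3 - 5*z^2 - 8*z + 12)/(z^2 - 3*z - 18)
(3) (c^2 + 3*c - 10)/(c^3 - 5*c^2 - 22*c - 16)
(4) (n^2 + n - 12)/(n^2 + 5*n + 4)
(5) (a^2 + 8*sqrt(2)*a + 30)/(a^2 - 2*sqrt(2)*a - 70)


(1) = (k^2 - 16)/(k^2 - 11*k + 30)
(2) = (z^2 + z - 2)/(z + 3)
(3) = (c^2 + 3*c - 10)/(c^3 - 5*c^2 - 22*c - 16)
(4) = (n - 3)/(n + 1)
(5) = (a + 3*sqrt(2))/(a - 7*sqrt(2))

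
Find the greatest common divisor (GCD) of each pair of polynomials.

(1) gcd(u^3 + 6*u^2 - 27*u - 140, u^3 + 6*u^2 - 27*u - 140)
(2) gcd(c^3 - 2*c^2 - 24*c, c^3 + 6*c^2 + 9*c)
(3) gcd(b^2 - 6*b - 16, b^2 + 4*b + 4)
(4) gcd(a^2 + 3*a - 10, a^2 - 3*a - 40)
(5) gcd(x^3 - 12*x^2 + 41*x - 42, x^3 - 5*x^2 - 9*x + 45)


(1) = gcd((u - 5)*(u + 4)*(u + 7), (u - 5)*(u + 4)*(u + 7)) = u^3 + 6*u^2 - 27*u - 140
(2) = c
(3) = b + 2
(4) = a + 5
(5) = x - 3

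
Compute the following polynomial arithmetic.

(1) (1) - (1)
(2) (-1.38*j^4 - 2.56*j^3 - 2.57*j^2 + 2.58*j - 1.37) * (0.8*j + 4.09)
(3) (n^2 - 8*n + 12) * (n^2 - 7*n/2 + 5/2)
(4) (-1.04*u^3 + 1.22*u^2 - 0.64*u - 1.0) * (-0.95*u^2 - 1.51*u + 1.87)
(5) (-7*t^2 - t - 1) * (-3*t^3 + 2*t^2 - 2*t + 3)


(1) = 0
(2) = -1.104*j^5 - 7.6922*j^4 - 12.5264*j^3 - 8.4473*j^2 + 9.4562*j - 5.6033
(3) = n^4 - 23*n^3/2 + 85*n^2/2 - 62*n + 30
(4) = 0.988*u^5 + 0.4114*u^4 - 3.179*u^3 + 4.1978*u^2 + 0.3132*u - 1.87
(5) = 21*t^5 - 11*t^4 + 15*t^3 - 21*t^2 - t - 3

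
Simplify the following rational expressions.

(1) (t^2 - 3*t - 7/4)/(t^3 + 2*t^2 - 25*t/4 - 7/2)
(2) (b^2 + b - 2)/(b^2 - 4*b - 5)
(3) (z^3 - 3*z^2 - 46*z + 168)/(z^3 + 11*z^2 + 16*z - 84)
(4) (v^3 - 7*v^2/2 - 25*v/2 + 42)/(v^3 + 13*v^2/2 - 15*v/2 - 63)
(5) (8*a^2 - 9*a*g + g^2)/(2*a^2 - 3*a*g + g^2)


(1) = (2*t - 7)/(2*t^2 + 3*t - 14)
(2) = (b^2 + b - 2)/(b^2 - 4*b - 5)
(3) = (z^2 - 10*z + 24)/(z^2 + 4*z - 12)
(4) = (v - 4)/(v + 6)
(5) = (8*a - g)/(2*a - g)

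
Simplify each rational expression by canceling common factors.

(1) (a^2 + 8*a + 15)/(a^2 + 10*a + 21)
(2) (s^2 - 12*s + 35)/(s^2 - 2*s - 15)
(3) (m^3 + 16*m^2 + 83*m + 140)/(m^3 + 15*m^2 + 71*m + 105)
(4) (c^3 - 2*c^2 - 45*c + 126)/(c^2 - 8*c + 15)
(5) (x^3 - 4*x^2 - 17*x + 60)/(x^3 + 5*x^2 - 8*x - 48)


(1) = (a + 5)/(a + 7)
(2) = (s - 7)/(s + 3)
(3) = (m + 4)/(m + 3)
(4) = (c^2 + c - 42)/(c - 5)
(5) = (x - 5)/(x + 4)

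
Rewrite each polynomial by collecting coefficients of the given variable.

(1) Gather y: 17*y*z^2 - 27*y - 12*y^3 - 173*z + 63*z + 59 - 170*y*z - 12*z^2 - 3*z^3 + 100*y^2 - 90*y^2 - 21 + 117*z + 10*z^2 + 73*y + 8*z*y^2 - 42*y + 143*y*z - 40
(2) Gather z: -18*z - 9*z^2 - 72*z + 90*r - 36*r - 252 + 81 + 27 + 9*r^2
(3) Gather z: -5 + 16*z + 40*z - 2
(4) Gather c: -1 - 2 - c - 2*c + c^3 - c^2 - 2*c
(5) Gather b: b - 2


(1) = -12*y^3 + y^2*(8*z + 10) + y*(17*z^2 - 27*z + 4) - 3*z^3 - 2*z^2 + 7*z - 2
(2) = 9*r^2 + 54*r - 9*z^2 - 90*z - 144
(3) = 56*z - 7
(4) = c^3 - c^2 - 5*c - 3
(5) = b - 2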